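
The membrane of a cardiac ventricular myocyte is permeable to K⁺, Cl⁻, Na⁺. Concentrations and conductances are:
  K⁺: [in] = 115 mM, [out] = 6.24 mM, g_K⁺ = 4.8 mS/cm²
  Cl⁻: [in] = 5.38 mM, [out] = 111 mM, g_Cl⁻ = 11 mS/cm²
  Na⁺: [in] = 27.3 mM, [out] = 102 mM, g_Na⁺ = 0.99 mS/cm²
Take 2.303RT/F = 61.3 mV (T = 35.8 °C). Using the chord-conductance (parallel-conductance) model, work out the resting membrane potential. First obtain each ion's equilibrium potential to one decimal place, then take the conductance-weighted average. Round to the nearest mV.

E_K⁺ = (61.3/1)·log₁₀(6.24/115) = -77.6 mV
E_Cl⁻ = (61.3/-1)·log₁₀(111/5.38) = -80.6 mV
E_Na⁺ = (61.3/1)·log₁₀(102/27.3) = 35.1 mV
Vm = (Σ gᵢEᵢ)/(Σ gᵢ) = (4.8·-77.6 + 11·-80.6 + 0.99·35.1) / (4.8 + 11 + 0.99)
= -1224.33 / 16.79 = -72.92 mV

-73 mV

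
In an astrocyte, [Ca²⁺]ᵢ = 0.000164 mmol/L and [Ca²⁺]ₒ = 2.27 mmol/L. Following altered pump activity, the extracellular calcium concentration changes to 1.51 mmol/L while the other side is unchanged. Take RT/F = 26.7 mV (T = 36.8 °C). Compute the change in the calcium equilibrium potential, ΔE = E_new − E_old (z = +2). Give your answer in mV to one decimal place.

-5.4 mV

E_old = (26.7/2)·ln(2.27/0.000164) = 127.30 mV
E_new = (26.7/2)·ln(1.51/0.000164) = 121.86 mV
ΔE = 121.86 − (127.30) = -5.44 mV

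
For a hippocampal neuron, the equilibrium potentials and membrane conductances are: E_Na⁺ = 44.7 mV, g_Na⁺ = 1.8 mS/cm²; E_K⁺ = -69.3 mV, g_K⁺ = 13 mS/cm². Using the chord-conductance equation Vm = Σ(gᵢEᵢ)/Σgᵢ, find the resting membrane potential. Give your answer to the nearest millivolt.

Σ gᵢEᵢ = 1.8·(44.7) + 13·(-69.3) = -820.44
Σ gᵢ = 1.8 + 13 = 14.8
Vm = -820.44 / 14.8 = -55.44 mV

-55 mV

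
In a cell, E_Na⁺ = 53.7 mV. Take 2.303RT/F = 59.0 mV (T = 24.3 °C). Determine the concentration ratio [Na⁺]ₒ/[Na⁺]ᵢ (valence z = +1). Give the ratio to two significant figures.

8.1

log₁₀([out]/[in]) = E·z/(59.0) = 53.7 × 1 / 59.0 = 0.9102
[out]/[in] = 10^(0.9102) = 8.131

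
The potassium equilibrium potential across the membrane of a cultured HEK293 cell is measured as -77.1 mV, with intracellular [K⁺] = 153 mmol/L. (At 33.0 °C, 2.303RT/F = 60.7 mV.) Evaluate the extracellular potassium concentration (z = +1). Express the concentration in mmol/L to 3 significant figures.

8.21 mmol/L

Nernst: E = (60.7/1) · log₁₀([out]/[in]), so log₁₀([out]/[in]) = -77.1 × 1 / 60.7 = -1.2702.
[out]/[in] = 10^(-1.2702) = 0.05368.
[out] = 0.05368 × 153 = 8.213 mmol/L.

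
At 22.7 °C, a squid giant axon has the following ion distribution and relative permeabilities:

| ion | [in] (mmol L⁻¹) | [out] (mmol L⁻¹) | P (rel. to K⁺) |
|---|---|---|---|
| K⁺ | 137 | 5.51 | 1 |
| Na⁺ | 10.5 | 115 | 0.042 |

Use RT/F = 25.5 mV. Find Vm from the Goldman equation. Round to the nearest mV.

Vm = 25.5 · ln[(Σ P·[cation]ₒ + Σ P·[anion]ᵢ) / (Σ P·[cation]ᵢ + Σ P·[anion]ₒ)]
Numerator = 1×5.51 + 0.042×115 = 10.34
Denominator = 1×137 + 0.042×10.5 = 137.4
Vm = 25.5 · ln(0.075232) = 25.5 × (-2.5872) = -65.97 mV

-66 mV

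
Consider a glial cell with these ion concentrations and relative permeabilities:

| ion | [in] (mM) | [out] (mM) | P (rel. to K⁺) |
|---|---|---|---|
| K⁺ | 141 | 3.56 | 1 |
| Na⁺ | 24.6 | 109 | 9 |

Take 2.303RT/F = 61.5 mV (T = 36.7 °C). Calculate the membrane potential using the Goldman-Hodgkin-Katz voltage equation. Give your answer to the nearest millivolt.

27 mV

Vm = 61.5 · log₁₀[(Σ P·[cation]ₒ + Σ P·[anion]ᵢ) / (Σ P·[cation]ᵢ + Σ P·[anion]ₒ)]
Numerator = 1×3.56 + 9×109 = 984.6
Denominator = 1×141 + 9×24.6 = 362.4
Vm = 61.5 · log₁₀(2.7168) = 61.5 × (0.4341) = 26.69 mV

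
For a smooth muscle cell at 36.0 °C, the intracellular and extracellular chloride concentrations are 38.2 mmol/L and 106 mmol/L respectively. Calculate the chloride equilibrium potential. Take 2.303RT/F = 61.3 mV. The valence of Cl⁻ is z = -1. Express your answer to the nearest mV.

-27 mV

E = (61.3/z) · log₁₀([Cl⁻]_out/[Cl⁻]_in) with z = -1.
For an anion, dividing by z = -1 reverses the sign.
= (61.3/-1) · log₁₀(106/38.2) = -61.30 · log₁₀(2.775)
= -61.30 · (0.4432) = -27.17 mV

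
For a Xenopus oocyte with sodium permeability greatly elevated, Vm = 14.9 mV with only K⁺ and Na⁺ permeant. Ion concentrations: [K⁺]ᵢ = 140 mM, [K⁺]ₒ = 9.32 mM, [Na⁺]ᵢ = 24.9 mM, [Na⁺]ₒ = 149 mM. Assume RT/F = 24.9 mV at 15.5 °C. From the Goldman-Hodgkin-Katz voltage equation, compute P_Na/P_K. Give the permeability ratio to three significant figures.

2.37

Let α = P_Na/P_K. GHK: Vm = 24.9·ln[(Kₒ + α·Naₒ)/(Kᵢ + α·Naᵢ)].
e^(Vm/24.9) = e^(14.9/24.9) = 1.8192
So 1.8192·(Kᵢ + α·Naᵢ) = Kₒ + α·Naₒ → α = (1.8192·140.0 − 9.32) / (149.0 − 1.8192·24.9)
α = (254.7 − 9.32) / (149.0 − 45.3) = 245.4/103.7 = 2.366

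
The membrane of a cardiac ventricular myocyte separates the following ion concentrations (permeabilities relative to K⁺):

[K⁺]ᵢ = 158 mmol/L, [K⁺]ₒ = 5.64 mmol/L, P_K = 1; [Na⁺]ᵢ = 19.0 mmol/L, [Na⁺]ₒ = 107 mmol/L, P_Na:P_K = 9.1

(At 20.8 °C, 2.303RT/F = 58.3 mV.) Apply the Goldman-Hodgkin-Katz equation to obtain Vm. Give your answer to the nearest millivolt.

Vm = 58.3 · log₁₀[(Σ P·[cation]ₒ + Σ P·[anion]ᵢ) / (Σ P·[cation]ᵢ + Σ P·[anion]ₒ)]
Numerator = 1×5.64 + 9.1×107 = 979.3
Denominator = 1×158 + 9.1×19.0 = 330.9
Vm = 58.3 · log₁₀(2.9596) = 58.3 × (0.4712) = 27.47 mV

27 mV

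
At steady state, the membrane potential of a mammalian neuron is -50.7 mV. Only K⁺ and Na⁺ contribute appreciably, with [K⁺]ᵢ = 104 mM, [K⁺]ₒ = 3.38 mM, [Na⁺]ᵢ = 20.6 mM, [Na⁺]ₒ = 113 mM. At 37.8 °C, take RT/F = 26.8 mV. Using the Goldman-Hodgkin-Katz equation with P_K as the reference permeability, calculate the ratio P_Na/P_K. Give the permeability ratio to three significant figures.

Let α = P_Na/P_K. GHK: Vm = 26.8·ln[(Kₒ + α·Naₒ)/(Kᵢ + α·Naᵢ)].
e^(Vm/26.8) = e^(-50.7/26.8) = 0.1508
So 0.1508·(Kᵢ + α·Naᵢ) = Kₒ + α·Naₒ → α = (0.1508·104.0 − 3.38) / (113.0 − 0.1508·20.6)
α = (15.68 − 3.38) / (113.0 − 3.107) = 12.3/109.9 = 0.112

0.112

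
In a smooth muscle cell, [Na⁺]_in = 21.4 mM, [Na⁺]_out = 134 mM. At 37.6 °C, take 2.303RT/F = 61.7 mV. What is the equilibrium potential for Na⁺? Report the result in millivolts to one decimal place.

49.2 mV

E = (61.7/z) · log₁₀([Na⁺]_out/[Na⁺]_in) with z = +1.
= (61.7/1) · log₁₀(134/21.4) = 61.70 · log₁₀(6.262)
= 61.70 · (0.7967) = 49.16 mV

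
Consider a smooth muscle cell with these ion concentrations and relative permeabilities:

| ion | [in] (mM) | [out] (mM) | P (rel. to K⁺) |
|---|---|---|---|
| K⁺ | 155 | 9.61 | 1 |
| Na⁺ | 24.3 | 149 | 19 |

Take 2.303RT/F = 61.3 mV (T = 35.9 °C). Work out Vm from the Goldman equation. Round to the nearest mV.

Vm = 61.3 · log₁₀[(Σ P·[cation]ₒ + Σ P·[anion]ᵢ) / (Σ P·[cation]ᵢ + Σ P·[anion]ₒ)]
Numerator = 1×9.61 + 19×149 = 2841
Denominator = 1×155 + 19×24.3 = 616.7
Vm = 61.3 · log₁₀(4.6061) = 61.3 × (0.6633) = 40.66 mV

41 mV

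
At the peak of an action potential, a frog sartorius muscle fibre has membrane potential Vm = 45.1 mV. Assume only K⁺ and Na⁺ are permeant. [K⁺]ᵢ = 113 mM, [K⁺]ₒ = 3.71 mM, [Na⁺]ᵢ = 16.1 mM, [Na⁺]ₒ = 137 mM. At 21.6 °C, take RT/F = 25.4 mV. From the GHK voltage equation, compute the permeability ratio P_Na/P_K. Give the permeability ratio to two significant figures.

Let α = P_Na/P_K. GHK: Vm = 25.4·ln[(Kₒ + α·Naₒ)/(Kᵢ + α·Naᵢ)].
e^(Vm/25.4) = e^(45.1/25.4) = 5.9038
So 5.9038·(Kᵢ + α·Naᵢ) = Kₒ + α·Naₒ → α = (5.9038·113.0 − 3.71) / (137.0 − 5.9038·16.1)
α = (667.1 − 3.71) / (137.0 − 95.05) = 663.4/41.95 = 15.81

16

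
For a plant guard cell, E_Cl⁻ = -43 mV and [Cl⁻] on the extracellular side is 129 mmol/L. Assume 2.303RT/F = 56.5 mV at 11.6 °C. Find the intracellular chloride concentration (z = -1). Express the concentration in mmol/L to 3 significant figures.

22.4 mmol/L

Nernst: E = (56.5/-1) · log₁₀([out]/[in]), so log₁₀([out]/[in]) = -43.0 × -1 / 56.5 = 0.7611.
[out]/[in] = 10^(0.7611) = 5.768.
[in] = 129 / 5.768 = 22.36 mmol/L.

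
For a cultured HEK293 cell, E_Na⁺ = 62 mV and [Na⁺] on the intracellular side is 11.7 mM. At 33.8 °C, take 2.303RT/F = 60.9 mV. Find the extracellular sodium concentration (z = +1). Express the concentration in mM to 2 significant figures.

120 mM

Nernst: E = (60.9/1) · log₁₀([out]/[in]), so log₁₀([out]/[in]) = 62.0 × 1 / 60.9 = 1.0181.
[out]/[in] = 10^(1.0181) = 10.42.
[out] = 10.42 × 11.7 = 122 mM.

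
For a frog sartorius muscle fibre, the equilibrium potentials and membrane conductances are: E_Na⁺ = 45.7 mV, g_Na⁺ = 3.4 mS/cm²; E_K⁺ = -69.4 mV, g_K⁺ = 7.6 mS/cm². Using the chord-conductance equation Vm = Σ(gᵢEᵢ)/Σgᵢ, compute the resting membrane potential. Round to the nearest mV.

Σ gᵢEᵢ = 3.4·(45.7) + 7.6·(-69.4) = -372.06
Σ gᵢ = 3.4 + 7.6 = 11
Vm = -372.06 / 11 = -33.82 mV

-34 mV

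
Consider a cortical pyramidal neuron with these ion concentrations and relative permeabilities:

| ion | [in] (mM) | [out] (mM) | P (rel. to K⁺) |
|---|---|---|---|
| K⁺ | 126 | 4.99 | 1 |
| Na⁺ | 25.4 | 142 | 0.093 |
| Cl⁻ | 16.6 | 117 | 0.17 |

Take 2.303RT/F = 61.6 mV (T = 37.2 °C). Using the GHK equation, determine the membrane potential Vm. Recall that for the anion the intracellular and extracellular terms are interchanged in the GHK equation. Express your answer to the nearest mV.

-52 mV

Vm = 61.6 · log₁₀[(Σ P·[cation]ₒ + Σ P·[anion]ᵢ) / (Σ P·[cation]ᵢ + Σ P·[anion]ₒ)]
Numerator = 1×4.99 + 0.093×142 + 0.17×16.6 = 21.02
Denominator = 1×126 + 0.093×25.4 + 0.17×117 = 148.3
Vm = 61.6 · log₁₀(0.14177) = 61.6 × (-0.8484) = -52.26 mV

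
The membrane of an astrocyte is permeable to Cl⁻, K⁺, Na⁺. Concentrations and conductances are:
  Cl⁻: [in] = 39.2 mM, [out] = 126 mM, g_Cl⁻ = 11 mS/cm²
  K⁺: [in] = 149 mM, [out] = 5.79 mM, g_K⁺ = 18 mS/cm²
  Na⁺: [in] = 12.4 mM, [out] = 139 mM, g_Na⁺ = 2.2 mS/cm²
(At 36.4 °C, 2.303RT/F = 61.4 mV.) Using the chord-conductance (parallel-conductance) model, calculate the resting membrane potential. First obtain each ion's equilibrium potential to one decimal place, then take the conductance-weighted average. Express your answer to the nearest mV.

-56 mV

E_Cl⁻ = (61.4/-1)·log₁₀(126/39.2) = -31.1 mV
E_K⁺ = (61.4/1)·log₁₀(5.79/149) = -86.6 mV
E_Na⁺ = (61.4/1)·log₁₀(139/12.4) = 64.4 mV
Vm = (Σ gᵢEᵢ)/(Σ gᵢ) = (11·-31.1 + 18·-86.6 + 2.2·64.4) / (11 + 18 + 2.2)
= -1759.22 / 31.2 = -56.39 mV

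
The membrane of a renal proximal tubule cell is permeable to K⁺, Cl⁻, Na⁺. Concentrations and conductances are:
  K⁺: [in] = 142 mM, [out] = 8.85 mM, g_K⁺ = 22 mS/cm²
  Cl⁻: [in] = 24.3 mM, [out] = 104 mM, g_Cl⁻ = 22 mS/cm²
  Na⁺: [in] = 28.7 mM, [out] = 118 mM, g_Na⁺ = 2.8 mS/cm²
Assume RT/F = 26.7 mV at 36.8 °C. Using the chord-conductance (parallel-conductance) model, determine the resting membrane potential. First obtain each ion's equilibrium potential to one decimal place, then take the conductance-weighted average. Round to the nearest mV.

-51 mV

E_K⁺ = (26.7/1)·ln(8.85/142) = -74.1 mV
E_Cl⁻ = (26.7/-1)·ln(104/24.3) = -38.8 mV
E_Na⁺ = (26.7/1)·ln(118/28.7) = 37.7 mV
Vm = (Σ gᵢEᵢ)/(Σ gᵢ) = (22·-74.1 + 22·-38.8 + 2.8·37.7) / (22 + 22 + 2.8)
= -2378.24 / 46.8 = -50.82 mV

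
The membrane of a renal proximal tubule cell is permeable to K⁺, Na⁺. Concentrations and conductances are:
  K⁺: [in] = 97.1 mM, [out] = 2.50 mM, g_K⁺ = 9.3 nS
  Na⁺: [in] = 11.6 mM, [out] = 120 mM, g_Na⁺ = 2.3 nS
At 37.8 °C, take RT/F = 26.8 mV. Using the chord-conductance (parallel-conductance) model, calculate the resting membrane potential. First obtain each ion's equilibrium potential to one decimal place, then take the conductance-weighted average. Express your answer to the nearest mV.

-66 mV

E_K⁺ = (26.8/1)·ln(2.50/97.1) = -98.1 mV
E_Na⁺ = (26.8/1)·ln(120/11.6) = 62.6 mV
Vm = (Σ gᵢEᵢ)/(Σ gᵢ) = (9.3·-98.1 + 2.3·62.6) / (9.3 + 2.3)
= -768.35 / 11.6 = -66.24 mV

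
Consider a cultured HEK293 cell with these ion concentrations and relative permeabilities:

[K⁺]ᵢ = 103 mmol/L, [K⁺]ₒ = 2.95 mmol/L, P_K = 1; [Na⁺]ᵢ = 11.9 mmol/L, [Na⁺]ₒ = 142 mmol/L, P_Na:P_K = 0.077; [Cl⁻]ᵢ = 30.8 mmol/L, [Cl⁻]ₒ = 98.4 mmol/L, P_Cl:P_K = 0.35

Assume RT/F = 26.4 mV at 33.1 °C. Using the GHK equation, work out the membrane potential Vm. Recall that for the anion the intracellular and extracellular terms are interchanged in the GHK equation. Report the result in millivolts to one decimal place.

-45.5 mV

Vm = 26.4 · ln[(Σ P·[cation]ₒ + Σ P·[anion]ᵢ) / (Σ P·[cation]ᵢ + Σ P·[anion]ₒ)]
Numerator = 1×2.95 + 0.077×142 + 0.35×30.8 = 24.66
Denominator = 1×103 + 0.077×11.9 + 0.35×98.4 = 138.4
Vm = 26.4 · ln(0.17826) = 26.4 × (-1.7245) = -45.53 mV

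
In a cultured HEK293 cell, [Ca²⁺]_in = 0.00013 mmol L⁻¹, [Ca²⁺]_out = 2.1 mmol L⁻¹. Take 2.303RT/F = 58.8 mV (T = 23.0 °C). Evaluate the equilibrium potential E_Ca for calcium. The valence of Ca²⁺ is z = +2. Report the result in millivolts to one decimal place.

123.7 mV

E = (58.8/z) · log₁₀([Ca²⁺]_out/[Ca²⁺]_in) with z = +2.
= (58.8/2) · log₁₀(2.1/0.00013) = 29.40 · log₁₀(1.615e+04)
= 29.40 · (4.2083) = 123.72 mV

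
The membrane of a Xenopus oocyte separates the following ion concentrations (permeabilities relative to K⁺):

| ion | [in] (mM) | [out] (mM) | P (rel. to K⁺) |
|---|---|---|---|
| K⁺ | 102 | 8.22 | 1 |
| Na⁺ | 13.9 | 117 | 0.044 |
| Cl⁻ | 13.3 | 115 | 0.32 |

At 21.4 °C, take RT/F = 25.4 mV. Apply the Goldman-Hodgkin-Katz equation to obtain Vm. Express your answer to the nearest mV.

Vm = 25.4 · ln[(Σ P·[cation]ₒ + Σ P·[anion]ᵢ) / (Σ P·[cation]ᵢ + Σ P·[anion]ₒ)]
Numerator = 1×8.22 + 0.044×117 + 0.32×13.3 = 17.62
Denominator = 1×102 + 0.044×13.9 + 0.32×115 = 139.4
Vm = 25.4 · ln(0.12642) = 25.4 × (-2.0682) = -52.53 mV

-53 mV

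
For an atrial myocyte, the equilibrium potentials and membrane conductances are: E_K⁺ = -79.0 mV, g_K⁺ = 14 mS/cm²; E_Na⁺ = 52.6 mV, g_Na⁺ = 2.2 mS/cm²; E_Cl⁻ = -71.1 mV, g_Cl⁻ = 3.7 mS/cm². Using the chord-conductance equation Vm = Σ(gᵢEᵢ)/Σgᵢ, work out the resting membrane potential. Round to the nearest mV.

Σ gᵢEᵢ = 14·(-79.0) + 2.2·(52.6) + 3.7·(-71.1) = -1253.35
Σ gᵢ = 14 + 2.2 + 3.7 = 19.9
Vm = -1253.35 / 19.9 = -62.98 mV

-63 mV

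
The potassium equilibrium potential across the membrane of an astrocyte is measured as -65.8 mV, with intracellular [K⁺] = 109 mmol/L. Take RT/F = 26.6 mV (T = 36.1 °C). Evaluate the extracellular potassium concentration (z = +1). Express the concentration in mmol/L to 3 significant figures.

9.19 mmol/L

Nernst: E = (26.6/1) · ln([out]/[in]), so ln([out]/[in]) = -65.8 × 1 / 26.6 = -2.4737.
[out]/[in] = e^(-2.4737) = 0.08427.
[out] = 0.08427 × 109 = 9.186 mmol/L.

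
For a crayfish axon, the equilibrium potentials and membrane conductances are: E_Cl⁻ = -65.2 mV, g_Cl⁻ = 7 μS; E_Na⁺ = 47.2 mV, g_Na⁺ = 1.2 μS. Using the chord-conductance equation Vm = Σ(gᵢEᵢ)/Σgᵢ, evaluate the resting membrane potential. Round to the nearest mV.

-49 mV

Σ gᵢEᵢ = 7·(-65.2) + 1.2·(47.2) = -399.76
Σ gᵢ = 7 + 1.2 = 8.2
Vm = -399.76 / 8.2 = -48.75 mV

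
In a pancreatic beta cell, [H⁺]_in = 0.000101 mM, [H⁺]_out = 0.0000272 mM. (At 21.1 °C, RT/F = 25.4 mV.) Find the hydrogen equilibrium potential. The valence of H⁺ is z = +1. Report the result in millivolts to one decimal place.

-33.3 mV

E = (25.4/z) · ln([H⁺]_out/[H⁺]_in) with z = +1.
= (25.4/1) · ln(0.0000272/0.000101) = 25.40 · ln(0.2693)
= 25.40 · (-1.3119) = -33.32 mV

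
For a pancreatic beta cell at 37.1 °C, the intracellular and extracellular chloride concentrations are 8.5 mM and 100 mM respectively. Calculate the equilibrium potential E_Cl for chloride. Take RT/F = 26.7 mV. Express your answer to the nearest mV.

-66 mV

E = (26.7/z) · ln([Cl⁻]_out/[Cl⁻]_in) with z = -1.
For an anion, dividing by z = -1 reverses the sign.
= (26.7/-1) · ln(100/8.5) = -26.70 · ln(11.76)
= -26.70 · (2.4651) = -65.82 mV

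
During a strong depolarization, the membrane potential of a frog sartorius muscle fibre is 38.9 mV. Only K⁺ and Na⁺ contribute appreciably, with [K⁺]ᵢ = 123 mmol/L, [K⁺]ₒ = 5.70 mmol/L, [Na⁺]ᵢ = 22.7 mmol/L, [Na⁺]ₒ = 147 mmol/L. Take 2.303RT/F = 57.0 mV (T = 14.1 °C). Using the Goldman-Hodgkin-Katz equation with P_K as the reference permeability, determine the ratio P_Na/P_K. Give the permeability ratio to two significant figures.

Let α = P_Na/P_K. GHK: Vm = 57.0·log₁₀[(Kₒ + α·Naₒ)/(Kᵢ + α·Naᵢ)].
10^(Vm/57.0) = 10^(38.9/57.0) = 4.8134
So 4.8134·(Kᵢ + α·Naᵢ) = Kₒ + α·Naₒ → α = (4.8134·123.0 − 5.7) / (147.0 − 4.8134·22.7)
α = (592.1 − 5.7) / (147.0 − 109.3) = 586.4/37.73 = 15.54

16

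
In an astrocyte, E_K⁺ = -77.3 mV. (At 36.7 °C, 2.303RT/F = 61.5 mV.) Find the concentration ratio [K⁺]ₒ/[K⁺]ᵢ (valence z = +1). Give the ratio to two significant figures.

log₁₀([out]/[in]) = E·z/(61.5) = -77.3 × 1 / 61.5 = -1.2569
[out]/[in] = 10^(-1.2569) = 0.05535

0.055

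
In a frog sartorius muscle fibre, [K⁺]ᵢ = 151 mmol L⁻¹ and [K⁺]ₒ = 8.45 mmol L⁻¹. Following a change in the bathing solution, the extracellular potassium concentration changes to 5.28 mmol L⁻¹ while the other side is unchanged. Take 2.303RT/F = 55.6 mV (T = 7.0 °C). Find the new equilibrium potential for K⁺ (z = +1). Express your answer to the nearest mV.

After the shift: [K⁺]_out = 5.28, [K⁺]_in = 151 mmol L⁻¹.
E_new = (55.6/1)·log₁₀(5.28/151) = 55.60 · (-1.4563) = -80.97 mV

-81 mV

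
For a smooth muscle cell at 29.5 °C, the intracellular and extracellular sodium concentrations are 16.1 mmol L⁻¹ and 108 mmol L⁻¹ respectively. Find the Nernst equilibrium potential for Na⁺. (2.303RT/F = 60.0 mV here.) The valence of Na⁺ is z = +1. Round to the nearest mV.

50 mV

E = (60.0/z) · log₁₀([Na⁺]_out/[Na⁺]_in) with z = +1.
= (60.0/1) · log₁₀(108/16.1) = 60.00 · log₁₀(6.708)
= 60.00 · (0.8266) = 49.60 mV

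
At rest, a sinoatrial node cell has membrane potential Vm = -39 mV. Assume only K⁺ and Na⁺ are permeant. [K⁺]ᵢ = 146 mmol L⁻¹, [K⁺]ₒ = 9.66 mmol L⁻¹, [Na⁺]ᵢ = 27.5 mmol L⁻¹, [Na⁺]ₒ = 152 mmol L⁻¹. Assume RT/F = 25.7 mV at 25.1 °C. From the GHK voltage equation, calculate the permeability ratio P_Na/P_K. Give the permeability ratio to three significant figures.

Let α = P_Na/P_K. GHK: Vm = 25.7·ln[(Kₒ + α·Naₒ)/(Kᵢ + α·Naᵢ)].
e^(Vm/25.7) = e^(-39.0/25.7) = 0.21926
So 0.21926·(Kᵢ + α·Naᵢ) = Kₒ + α·Naₒ → α = (0.21926·146.0 − 9.66) / (152.0 − 0.21926·27.5)
α = (32.01 − 9.66) / (152.0 − 6.03) = 22.35/146 = 0.1531

0.153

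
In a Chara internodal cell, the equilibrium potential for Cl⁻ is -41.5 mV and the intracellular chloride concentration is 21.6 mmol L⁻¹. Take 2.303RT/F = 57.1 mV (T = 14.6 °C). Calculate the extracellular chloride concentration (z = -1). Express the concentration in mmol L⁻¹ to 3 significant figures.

115 mmol L⁻¹

Nernst: E = (57.1/-1) · log₁₀([out]/[in]), so log₁₀([out]/[in]) = -41.5 × -1 / 57.1 = 0.7268.
[out]/[in] = 10^(0.7268) = 5.331.
[out] = 5.331 × 21.6 = 115.1 mmol L⁻¹.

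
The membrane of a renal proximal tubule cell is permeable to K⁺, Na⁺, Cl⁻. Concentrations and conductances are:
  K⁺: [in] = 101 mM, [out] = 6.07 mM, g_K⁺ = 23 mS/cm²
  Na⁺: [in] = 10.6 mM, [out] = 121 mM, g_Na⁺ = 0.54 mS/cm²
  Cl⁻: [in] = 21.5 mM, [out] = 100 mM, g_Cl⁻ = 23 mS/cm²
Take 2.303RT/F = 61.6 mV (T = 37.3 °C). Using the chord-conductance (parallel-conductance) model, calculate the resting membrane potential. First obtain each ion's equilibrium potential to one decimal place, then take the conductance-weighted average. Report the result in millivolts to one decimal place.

-56.7 mV

E_K⁺ = (61.6/1)·log₁₀(6.07/101) = -75.2 mV
E_Na⁺ = (61.6/1)·log₁₀(121/10.6) = 65.1 mV
E_Cl⁻ = (61.6/-1)·log₁₀(100/21.5) = -41.1 mV
Vm = (Σ gᵢEᵢ)/(Σ gᵢ) = (23·-75.2 + 0.54·65.1 + 23·-41.1) / (23 + 0.54 + 23)
= -2639.75 / 46.54 = -56.72 mV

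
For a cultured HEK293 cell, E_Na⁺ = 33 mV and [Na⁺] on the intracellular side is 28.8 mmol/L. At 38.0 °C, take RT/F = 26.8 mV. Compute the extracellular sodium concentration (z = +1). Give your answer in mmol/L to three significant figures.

Nernst: E = (26.8/1) · ln([out]/[in]), so ln([out]/[in]) = 33.0 × 1 / 26.8 = 1.2313.
[out]/[in] = e^(1.2313) = 3.426.
[out] = 3.426 × 28.8 = 98.66 mmol/L.

98.7 mmol/L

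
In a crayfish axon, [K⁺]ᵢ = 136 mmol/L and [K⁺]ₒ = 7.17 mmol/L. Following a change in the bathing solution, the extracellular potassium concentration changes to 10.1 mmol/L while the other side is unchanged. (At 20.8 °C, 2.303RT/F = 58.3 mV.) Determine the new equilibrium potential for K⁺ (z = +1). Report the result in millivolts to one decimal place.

-65.8 mV

After the shift: [K⁺]_out = 10.1, [K⁺]_in = 136 mmol/L.
E_new = (58.3/1)·log₁₀(10.1/136) = 58.30 · (-1.1292) = -65.83 mV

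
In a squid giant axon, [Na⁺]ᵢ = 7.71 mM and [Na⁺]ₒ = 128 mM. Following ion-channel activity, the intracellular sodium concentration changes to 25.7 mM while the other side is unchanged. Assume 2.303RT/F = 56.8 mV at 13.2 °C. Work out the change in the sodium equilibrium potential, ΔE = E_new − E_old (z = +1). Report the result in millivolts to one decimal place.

-29.7 mV

E_old = (56.8/1)·log₁₀(128/7.71) = 69.30 mV
E_new = (56.8/1)·log₁₀(128/25.7) = 39.61 mV
ΔE = 39.61 − (69.30) = -29.70 mV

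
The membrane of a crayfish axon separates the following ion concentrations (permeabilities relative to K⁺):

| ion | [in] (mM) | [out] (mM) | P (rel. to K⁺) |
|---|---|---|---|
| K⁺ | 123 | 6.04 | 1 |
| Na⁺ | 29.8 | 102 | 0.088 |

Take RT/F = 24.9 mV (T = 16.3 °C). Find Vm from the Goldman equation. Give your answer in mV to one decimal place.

Vm = 24.9 · ln[(Σ P·[cation]ₒ + Σ P·[anion]ᵢ) / (Σ P·[cation]ᵢ + Σ P·[anion]ₒ)]
Numerator = 1×6.04 + 0.088×102 = 15.02
Denominator = 1×123 + 0.088×29.8 = 125.6
Vm = 24.9 · ln(0.11953) = 24.9 × (-2.1242) = -52.89 mV

-52.9 mV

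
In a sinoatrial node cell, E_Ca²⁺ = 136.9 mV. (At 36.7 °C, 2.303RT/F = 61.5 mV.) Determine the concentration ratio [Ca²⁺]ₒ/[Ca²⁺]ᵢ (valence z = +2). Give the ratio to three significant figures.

28300

log₁₀([out]/[in]) = E·z/(61.5) = 136.9 × 2 / 61.5 = 4.4520
[out]/[in] = 10^(4.4520) = 2.832e+04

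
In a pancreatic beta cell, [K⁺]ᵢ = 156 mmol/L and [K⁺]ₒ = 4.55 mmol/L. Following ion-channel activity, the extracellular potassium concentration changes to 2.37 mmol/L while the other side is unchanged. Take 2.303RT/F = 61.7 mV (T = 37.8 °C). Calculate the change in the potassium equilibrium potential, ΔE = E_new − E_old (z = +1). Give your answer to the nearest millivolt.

-17 mV

E_old = (61.7/1)·log₁₀(4.55/156) = -94.72 mV
E_new = (61.7/1)·log₁₀(2.37/156) = -112.19 mV
ΔE = -112.19 − (-94.72) = -17.48 mV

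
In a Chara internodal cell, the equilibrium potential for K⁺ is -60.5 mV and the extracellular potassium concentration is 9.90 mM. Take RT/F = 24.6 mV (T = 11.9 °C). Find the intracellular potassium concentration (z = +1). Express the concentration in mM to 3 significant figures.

116 mM

Nernst: E = (24.6/1) · ln([out]/[in]), so ln([out]/[in]) = -60.5 × 1 / 24.6 = -2.4593.
[out]/[in] = e^(-2.4593) = 0.08549.
[in] = 9.90 / 0.08549 = 115.8 mM.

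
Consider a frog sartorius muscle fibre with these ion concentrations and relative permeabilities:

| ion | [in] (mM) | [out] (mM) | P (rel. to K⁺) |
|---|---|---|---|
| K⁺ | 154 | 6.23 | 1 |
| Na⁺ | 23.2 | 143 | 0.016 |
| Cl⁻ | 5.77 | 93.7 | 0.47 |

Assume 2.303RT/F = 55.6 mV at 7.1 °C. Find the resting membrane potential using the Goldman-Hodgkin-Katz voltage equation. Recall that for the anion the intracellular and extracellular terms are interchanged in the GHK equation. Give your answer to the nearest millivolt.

Vm = 55.6 · log₁₀[(Σ P·[cation]ₒ + Σ P·[anion]ᵢ) / (Σ P·[cation]ᵢ + Σ P·[anion]ₒ)]
Numerator = 1×6.23 + 0.016×143 + 0.47×5.77 = 11.23
Denominator = 1×154 + 0.016×23.2 + 0.47×93.7 = 198.4
Vm = 55.6 · log₁₀(0.056599) = 55.6 × (-1.2472) = -69.34 mV

-69 mV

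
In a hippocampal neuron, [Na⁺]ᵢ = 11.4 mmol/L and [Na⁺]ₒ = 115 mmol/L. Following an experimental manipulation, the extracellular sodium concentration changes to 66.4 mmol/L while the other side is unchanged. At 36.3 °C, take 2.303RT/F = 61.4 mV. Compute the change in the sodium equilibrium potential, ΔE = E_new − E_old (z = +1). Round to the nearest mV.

-15 mV

E_old = (61.4/1)·log₁₀(115/11.4) = 61.63 mV
E_new = (61.4/1)·log₁₀(66.4/11.4) = 46.99 mV
ΔE = 46.99 − (61.63) = -14.65 mV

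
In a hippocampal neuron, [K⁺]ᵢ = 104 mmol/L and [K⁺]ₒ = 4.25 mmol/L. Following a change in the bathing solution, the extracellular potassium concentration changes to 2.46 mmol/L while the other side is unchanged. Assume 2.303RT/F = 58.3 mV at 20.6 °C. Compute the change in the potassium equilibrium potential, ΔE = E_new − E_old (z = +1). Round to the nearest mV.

E_old = (58.3/1)·log₁₀(4.25/104) = -80.96 mV
E_new = (58.3/1)·log₁₀(2.46/104) = -94.80 mV
ΔE = -94.80 − (-80.96) = -13.84 mV

-14 mV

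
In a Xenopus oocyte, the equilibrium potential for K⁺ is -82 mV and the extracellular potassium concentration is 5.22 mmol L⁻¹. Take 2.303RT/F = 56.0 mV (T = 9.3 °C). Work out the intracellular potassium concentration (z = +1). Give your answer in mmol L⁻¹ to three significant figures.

Nernst: E = (56.0/1) · log₁₀([out]/[in]), so log₁₀([out]/[in]) = -82.0 × 1 / 56.0 = -1.4643.
[out]/[in] = 10^(-1.4643) = 0.03433.
[in] = 5.22 / 0.03433 = 152 mmol L⁻¹.

152 mmol L⁻¹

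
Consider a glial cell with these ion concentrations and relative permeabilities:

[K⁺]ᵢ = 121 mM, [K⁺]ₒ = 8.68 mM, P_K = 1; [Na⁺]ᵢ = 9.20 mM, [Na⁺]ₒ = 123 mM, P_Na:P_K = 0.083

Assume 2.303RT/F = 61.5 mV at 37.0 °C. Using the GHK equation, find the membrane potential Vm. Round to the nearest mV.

Vm = 61.5 · log₁₀[(Σ P·[cation]ₒ + Σ P·[anion]ᵢ) / (Σ P·[cation]ᵢ + Σ P·[anion]ₒ)]
Numerator = 1×8.68 + 0.083×123 = 18.89
Denominator = 1×121 + 0.083×9.20 = 121.8
Vm = 61.5 · log₁₀(0.15513) = 61.5 × (-0.8093) = -49.77 mV

-50 mV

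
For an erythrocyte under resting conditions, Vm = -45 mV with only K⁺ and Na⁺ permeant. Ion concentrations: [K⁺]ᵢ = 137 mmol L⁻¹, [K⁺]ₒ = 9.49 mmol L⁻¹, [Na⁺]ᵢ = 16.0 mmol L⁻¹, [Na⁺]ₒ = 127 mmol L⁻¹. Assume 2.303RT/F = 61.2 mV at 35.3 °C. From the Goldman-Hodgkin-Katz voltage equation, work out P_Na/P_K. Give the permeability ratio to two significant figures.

Let α = P_Na/P_K. GHK: Vm = 61.2·log₁₀[(Kₒ + α·Naₒ)/(Kᵢ + α·Naᵢ)].
10^(Vm/61.2) = 10^(-45.0/61.2) = 0.18395
So 0.18395·(Kᵢ + α·Naᵢ) = Kₒ + α·Naₒ → α = (0.18395·137.0 − 9.49) / (127.0 − 0.18395·16.0)
α = (25.2 − 9.49) / (127.0 − 2.943) = 15.71/124.1 = 0.1266

0.13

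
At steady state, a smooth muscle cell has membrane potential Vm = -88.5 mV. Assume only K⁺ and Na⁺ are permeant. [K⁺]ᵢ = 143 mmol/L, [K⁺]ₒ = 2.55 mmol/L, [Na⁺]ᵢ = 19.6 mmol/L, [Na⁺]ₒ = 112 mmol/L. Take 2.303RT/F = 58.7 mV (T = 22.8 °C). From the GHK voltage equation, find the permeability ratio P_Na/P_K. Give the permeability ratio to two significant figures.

0.017

Let α = P_Na/P_K. GHK: Vm = 58.7·log₁₀[(Kₒ + α·Naₒ)/(Kᵢ + α·Naᵢ)].
10^(Vm/58.7) = 10^(-88.5/58.7) = 0.031069
So 0.031069·(Kᵢ + α·Naᵢ) = Kₒ + α·Naₒ → α = (0.031069·143.0 − 2.55) / (112.0 − 0.031069·19.6)
α = (4.443 − 2.55) / (112.0 − 0.609) = 1.893/111.4 = 0.01699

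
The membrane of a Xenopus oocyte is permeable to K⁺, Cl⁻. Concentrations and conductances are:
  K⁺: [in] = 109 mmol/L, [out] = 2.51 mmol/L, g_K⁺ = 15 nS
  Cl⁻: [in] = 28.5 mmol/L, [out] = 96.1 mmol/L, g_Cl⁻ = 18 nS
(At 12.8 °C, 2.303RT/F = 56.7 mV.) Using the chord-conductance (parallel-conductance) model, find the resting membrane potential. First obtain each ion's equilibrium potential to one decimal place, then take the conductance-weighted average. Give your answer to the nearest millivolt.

-59 mV

E_K⁺ = (56.7/1)·log₁₀(2.51/109) = -92.9 mV
E_Cl⁻ = (56.7/-1)·log₁₀(96.1/28.5) = -29.9 mV
Vm = (Σ gᵢEᵢ)/(Σ gᵢ) = (15·-92.9 + 18·-29.9) / (15 + 18)
= -1931.70 / 33 = -58.54 mV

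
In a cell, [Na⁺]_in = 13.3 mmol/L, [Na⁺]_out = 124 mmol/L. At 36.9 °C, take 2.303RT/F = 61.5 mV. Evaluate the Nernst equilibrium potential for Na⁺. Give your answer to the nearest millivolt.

E = (61.5/z) · log₁₀([Na⁺]_out/[Na⁺]_in) with z = +1.
= (61.5/1) · log₁₀(124/13.3) = 61.50 · log₁₀(9.323)
= 61.50 · (0.9696) = 59.63 mV

60 mV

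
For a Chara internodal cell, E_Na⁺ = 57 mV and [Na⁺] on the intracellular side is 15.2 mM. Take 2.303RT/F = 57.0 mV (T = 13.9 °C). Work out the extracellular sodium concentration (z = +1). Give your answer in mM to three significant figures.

152 mM

Nernst: E = (57.0/1) · log₁₀([out]/[in]), so log₁₀([out]/[in]) = 57.0 × 1 / 57.0 = 1.0000.
[out]/[in] = 10^(1.0000) = 10.
[out] = 10 × 15.2 = 152 mM.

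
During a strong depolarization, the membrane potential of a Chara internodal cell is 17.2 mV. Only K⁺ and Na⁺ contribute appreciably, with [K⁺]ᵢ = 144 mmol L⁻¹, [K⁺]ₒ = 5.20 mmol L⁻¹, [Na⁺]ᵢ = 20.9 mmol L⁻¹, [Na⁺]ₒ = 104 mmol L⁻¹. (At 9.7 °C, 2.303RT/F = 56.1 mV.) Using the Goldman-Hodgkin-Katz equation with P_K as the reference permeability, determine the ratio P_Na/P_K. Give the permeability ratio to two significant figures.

4.6

Let α = P_Na/P_K. GHK: Vm = 56.1·log₁₀[(Kₒ + α·Naₒ)/(Kᵢ + α·Naᵢ)].
10^(Vm/56.1) = 10^(17.2/56.1) = 2.0258
So 2.0258·(Kᵢ + α·Naᵢ) = Kₒ + α·Naₒ → α = (2.0258·144.0 − 5.2) / (104.0 − 2.0258·20.9)
α = (291.7 − 5.2) / (104.0 − 42.34) = 286.5/61.66 = 4.647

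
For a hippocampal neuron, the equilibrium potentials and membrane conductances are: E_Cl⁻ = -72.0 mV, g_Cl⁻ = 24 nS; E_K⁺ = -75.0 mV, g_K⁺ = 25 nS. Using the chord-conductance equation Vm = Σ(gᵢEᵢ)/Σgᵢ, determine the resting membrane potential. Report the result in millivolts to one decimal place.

Σ gᵢEᵢ = 24·(-72.0) + 25·(-75.0) = -3603.00
Σ gᵢ = 24 + 25 = 49
Vm = -3603.00 / 49 = -73.53 mV

-73.5 mV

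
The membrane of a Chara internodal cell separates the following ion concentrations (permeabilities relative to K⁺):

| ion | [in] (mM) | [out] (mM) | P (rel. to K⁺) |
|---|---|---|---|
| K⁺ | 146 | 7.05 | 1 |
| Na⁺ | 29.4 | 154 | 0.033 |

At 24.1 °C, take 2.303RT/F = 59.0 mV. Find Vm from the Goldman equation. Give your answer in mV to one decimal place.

-63.9 mV

Vm = 59.0 · log₁₀[(Σ P·[cation]ₒ + Σ P·[anion]ᵢ) / (Σ P·[cation]ᵢ + Σ P·[anion]ₒ)]
Numerator = 1×7.05 + 0.033×154 = 12.13
Denominator = 1×146 + 0.033×29.4 = 147
Vm = 59.0 · log₁₀(0.082547) = 59.0 × (-1.0833) = -63.91 mV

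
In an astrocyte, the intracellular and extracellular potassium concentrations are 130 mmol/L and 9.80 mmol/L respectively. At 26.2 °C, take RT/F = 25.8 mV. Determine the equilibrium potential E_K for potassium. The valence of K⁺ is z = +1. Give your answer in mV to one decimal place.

E = (25.8/z) · ln([K⁺]_out/[K⁺]_in) with z = +1.
= (25.8/1) · ln(9.80/130) = 25.80 · ln(0.07538)
= 25.80 · (-2.5852) = -66.70 mV

-66.7 mV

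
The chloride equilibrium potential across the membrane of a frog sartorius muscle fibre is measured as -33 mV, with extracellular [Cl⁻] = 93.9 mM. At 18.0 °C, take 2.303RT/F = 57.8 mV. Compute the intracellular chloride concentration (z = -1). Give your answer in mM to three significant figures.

Nernst: E = (57.8/-1) · log₁₀([out]/[in]), so log₁₀([out]/[in]) = -33.0 × -1 / 57.8 = 0.5709.
[out]/[in] = 10^(0.5709) = 3.723.
[in] = 93.9 / 3.723 = 25.22 mM.

25.2 mM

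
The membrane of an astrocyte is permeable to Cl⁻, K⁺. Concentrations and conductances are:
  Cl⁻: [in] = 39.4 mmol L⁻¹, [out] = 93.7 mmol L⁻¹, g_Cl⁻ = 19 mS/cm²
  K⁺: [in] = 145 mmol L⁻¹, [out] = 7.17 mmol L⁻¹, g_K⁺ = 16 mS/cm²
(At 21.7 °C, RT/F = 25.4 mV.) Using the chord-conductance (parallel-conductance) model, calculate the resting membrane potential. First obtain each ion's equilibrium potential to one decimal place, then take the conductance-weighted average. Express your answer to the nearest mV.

E_Cl⁻ = (25.4/-1)·ln(93.7/39.4) = -22.0 mV
E_K⁺ = (25.4/1)·ln(7.17/145) = -76.4 mV
Vm = (Σ gᵢEᵢ)/(Σ gᵢ) = (19·-22.0 + 16·-76.4) / (19 + 16)
= -1640.40 / 35 = -46.87 mV

-47 mV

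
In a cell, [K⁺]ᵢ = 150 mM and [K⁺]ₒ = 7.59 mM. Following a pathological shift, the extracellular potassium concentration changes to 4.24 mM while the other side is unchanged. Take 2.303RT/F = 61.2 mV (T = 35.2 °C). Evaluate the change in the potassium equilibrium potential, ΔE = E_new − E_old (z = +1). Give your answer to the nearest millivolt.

-15 mV

E_old = (61.2/1)·log₁₀(7.59/150) = -79.31 mV
E_new = (61.2/1)·log₁₀(4.24/150) = -94.78 mV
ΔE = -94.78 − (-79.31) = -15.48 mV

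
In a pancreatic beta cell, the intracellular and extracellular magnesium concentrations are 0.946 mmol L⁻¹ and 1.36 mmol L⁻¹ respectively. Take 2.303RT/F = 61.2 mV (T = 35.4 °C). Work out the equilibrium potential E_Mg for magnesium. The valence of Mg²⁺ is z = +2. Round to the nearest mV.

5 mV

E = (61.2/z) · log₁₀([Mg²⁺]_out/[Mg²⁺]_in) with z = +2.
= (61.2/2) · log₁₀(1.36/0.946) = 30.60 · log₁₀(1.438)
= 30.60 · (0.1576) = 4.82 mV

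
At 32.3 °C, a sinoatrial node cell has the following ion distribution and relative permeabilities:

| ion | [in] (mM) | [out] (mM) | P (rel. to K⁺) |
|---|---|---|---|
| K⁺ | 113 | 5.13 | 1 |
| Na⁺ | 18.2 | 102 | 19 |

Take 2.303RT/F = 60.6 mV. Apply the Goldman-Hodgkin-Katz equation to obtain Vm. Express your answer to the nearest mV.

Vm = 60.6 · log₁₀[(Σ P·[cation]ₒ + Σ P·[anion]ᵢ) / (Σ P·[cation]ᵢ + Σ P·[anion]ₒ)]
Numerator = 1×5.13 + 19×102 = 1943
Denominator = 1×113 + 19×18.2 = 458.8
Vm = 60.6 · log₁₀(4.2352) = 60.6 × (0.6269) = 37.99 mV

38 mV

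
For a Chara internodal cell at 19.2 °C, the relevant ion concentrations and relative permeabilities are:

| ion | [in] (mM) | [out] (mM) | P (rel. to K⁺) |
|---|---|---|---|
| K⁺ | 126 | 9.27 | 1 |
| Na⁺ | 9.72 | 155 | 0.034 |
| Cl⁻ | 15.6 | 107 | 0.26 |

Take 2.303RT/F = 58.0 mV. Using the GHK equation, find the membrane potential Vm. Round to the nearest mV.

Vm = 58.0 · log₁₀[(Σ P·[cation]ₒ + Σ P·[anion]ᵢ) / (Σ P·[cation]ᵢ + Σ P·[anion]ₒ)]
Numerator = 1×9.27 + 0.034×155 + 0.26×15.6 = 18.6
Denominator = 1×126 + 0.034×9.72 + 0.26×107 = 154.2
Vm = 58.0 · log₁₀(0.12064) = 58.0 × (-0.9185) = -53.27 mV

-53 mV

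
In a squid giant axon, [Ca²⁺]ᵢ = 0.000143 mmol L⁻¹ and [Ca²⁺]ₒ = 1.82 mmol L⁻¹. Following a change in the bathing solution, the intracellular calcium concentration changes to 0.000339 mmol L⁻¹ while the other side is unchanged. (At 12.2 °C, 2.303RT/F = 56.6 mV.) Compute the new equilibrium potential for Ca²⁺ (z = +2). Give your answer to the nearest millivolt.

106 mV

After the shift: [Ca²⁺]_out = 1.82, [Ca²⁺]_in = 0.000339 mmol L⁻¹.
E_new = (56.6/2)·log₁₀(1.82/0.000339) = 28.30 · (3.7299) = 105.56 mV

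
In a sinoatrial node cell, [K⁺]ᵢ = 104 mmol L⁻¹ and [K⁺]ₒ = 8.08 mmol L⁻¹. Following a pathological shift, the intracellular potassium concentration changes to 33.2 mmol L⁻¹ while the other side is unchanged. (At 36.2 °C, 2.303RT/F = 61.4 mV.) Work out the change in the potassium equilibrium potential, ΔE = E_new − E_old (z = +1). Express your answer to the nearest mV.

E_old = (61.4/1)·log₁₀(8.08/104) = -68.13 mV
E_new = (61.4/1)·log₁₀(8.08/33.2) = -37.68 mV
ΔE = -37.68 − (-68.13) = 30.45 mV

30 mV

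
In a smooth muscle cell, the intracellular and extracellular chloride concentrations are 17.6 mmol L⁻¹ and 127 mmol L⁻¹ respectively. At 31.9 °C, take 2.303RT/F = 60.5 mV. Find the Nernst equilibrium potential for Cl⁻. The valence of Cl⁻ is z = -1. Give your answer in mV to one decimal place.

-51.9 mV

E = (60.5/z) · log₁₀([Cl⁻]_out/[Cl⁻]_in) with z = -1.
For an anion, dividing by z = -1 reverses the sign.
= (60.5/-1) · log₁₀(127/17.6) = -60.50 · log₁₀(7.216)
= -60.50 · (0.8583) = -51.93 mV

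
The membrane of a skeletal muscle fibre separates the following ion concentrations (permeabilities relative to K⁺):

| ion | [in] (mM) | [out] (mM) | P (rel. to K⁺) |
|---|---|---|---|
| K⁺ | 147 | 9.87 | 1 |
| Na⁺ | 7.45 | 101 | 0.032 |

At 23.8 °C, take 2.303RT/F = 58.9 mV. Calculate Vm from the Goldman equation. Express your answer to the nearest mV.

Vm = 58.9 · log₁₀[(Σ P·[cation]ₒ + Σ P·[anion]ᵢ) / (Σ P·[cation]ᵢ + Σ P·[anion]ₒ)]
Numerator = 1×9.87 + 0.032×101 = 13.1
Denominator = 1×147 + 0.032×7.45 = 147.2
Vm = 58.9 · log₁₀(0.088985) = 58.9 × (-1.0507) = -61.89 mV

-62 mV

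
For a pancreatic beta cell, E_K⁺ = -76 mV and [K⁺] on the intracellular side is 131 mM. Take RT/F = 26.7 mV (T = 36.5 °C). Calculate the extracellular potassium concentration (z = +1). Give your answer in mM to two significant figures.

7.6 mM

Nernst: E = (26.7/1) · ln([out]/[in]), so ln([out]/[in]) = -76.0 × 1 / 26.7 = -2.8464.
[out]/[in] = e^(-2.8464) = 0.05805.
[out] = 0.05805 × 131 = 7.605 mM.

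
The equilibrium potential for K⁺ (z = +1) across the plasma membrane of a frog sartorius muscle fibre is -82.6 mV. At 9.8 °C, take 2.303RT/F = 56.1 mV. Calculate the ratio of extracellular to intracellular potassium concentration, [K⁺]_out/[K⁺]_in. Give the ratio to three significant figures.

0.0337

log₁₀([out]/[in]) = E·z/(56.1) = -82.6 × 1 / 56.1 = -1.4724
[out]/[in] = 10^(-1.4724) = 0.0337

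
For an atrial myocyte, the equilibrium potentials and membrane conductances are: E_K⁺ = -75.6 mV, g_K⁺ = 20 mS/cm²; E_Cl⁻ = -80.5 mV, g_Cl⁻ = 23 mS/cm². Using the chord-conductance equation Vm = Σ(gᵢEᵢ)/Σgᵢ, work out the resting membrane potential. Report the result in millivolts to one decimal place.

-78.2 mV

Σ gᵢEᵢ = 20·(-75.6) + 23·(-80.5) = -3363.50
Σ gᵢ = 20 + 23 = 43
Vm = -3363.50 / 43 = -78.22 mV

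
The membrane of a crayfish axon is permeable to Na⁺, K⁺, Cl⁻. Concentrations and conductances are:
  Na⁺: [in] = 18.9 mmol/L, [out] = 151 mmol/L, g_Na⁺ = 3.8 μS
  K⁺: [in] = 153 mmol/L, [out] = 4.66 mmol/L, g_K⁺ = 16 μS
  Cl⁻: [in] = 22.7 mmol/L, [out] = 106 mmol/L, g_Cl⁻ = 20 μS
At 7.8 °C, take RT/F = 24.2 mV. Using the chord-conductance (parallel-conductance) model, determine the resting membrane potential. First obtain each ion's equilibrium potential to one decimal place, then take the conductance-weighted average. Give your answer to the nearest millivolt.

E_Na⁺ = (24.2/1)·ln(151/18.9) = 50.3 mV
E_K⁺ = (24.2/1)·ln(4.66/153) = -84.5 mV
E_Cl⁻ = (24.2/-1)·ln(106/22.7) = -37.3 mV
Vm = (Σ gᵢEᵢ)/(Σ gᵢ) = (3.8·50.3 + 16·-84.5 + 20·-37.3) / (3.8 + 16 + 20)
= -1906.86 / 39.8 = -47.91 mV

-48 mV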